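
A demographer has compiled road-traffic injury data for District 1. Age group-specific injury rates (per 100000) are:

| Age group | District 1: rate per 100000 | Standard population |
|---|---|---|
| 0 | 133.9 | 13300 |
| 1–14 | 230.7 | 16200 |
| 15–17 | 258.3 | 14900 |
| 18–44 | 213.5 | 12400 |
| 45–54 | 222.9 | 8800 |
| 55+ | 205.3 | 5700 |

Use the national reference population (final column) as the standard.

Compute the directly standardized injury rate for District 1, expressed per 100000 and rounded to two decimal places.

212.43

Standard total = 71300; weights = 0.1865, 0.2272, 0.2090, 0.1739, 0.1234, 0.0799.
Standardized rate: 0.1865×133.9 + 0.2272×230.7 + 0.2090×258.3 + 0.1739×213.5 + 0.1234×222.9 + 0.0799×205.3 = 212.4265 per 100000.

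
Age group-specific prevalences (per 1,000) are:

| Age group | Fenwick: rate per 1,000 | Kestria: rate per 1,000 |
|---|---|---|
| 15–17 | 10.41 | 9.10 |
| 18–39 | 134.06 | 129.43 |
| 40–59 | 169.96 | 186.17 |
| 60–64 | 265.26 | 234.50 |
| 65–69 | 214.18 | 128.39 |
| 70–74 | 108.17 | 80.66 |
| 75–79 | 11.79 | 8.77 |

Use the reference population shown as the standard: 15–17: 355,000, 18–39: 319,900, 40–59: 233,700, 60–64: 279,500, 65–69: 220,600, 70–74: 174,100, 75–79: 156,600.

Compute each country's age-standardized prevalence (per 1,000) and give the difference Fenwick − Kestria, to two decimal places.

Standard total = 1,739,400; weights = 0.2041, 0.1839, 0.1344, 0.1607, 0.1268, 0.1001, 0.0900.
Fenwick: 0.2041×10.41 + 0.1839×134.06 + 0.1344×169.96 + 0.1607×265.26 + 0.1268×214.18 + 0.1001×108.17 + 0.0900×11.79 = 131.2912 per 1,000.
Kestria: 0.2041×9.10 + 0.1839×129.43 + 0.1344×186.17 + 0.1607×234.50 + 0.1268×128.39 + 0.1001×80.66 + 0.0900×8.77 = 113.5018 per 1,000.
Difference = 131.2912 − 113.5018 = 17.7895.

17.79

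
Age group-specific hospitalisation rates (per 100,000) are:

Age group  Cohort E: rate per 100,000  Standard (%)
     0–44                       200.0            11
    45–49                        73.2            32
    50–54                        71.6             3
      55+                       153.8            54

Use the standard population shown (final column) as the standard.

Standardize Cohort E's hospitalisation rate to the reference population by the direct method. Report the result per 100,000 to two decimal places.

130.62

Standard weights: 0.11, 0.32, 0.03, 0.54.
Standardized rate: 0.1100×200.0 + 0.3200×73.2 + 0.0300×71.6 + 0.5400×153.8 = 130.6240 per 100,000.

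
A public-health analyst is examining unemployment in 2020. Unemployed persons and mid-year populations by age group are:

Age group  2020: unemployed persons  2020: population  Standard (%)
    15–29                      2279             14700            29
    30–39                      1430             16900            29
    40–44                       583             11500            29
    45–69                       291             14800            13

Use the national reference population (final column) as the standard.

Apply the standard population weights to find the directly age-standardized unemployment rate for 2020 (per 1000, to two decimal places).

Age-specific rates per 1000 for 2020: 155.034, 84.615, 50.696, 19.662.
Standard weights: 0.29, 0.29, 0.29, 0.13.
Standardized rate: 0.2900×155.034 + 0.2900×84.615 + 0.2900×50.696 + 0.1300×19.662 = 86.7561 per 1000.

86.76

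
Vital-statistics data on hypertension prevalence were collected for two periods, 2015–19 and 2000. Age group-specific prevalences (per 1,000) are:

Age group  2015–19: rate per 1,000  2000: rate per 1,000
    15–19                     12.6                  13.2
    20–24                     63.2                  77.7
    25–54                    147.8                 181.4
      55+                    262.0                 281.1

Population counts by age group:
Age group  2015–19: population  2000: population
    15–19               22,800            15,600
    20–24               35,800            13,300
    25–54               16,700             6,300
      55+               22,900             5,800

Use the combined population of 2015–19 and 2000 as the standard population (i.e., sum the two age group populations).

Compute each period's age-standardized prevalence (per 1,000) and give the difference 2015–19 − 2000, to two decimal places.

-14.77

Combined standard total = 139,200; weights = 0.2759, 0.3527, 0.1652, 0.2062.
2015–19: 0.2759×12.6 + 0.3527×63.2 + 0.1652×147.8 + 0.2062×262.0 = 104.2080 per 1,000.
2000: 0.2759×13.2 + 0.3527×77.7 + 0.1652×181.4 + 0.2062×281.1 = 118.9779 per 1,000.
Difference = 104.2080 − 118.9779 = -14.7698.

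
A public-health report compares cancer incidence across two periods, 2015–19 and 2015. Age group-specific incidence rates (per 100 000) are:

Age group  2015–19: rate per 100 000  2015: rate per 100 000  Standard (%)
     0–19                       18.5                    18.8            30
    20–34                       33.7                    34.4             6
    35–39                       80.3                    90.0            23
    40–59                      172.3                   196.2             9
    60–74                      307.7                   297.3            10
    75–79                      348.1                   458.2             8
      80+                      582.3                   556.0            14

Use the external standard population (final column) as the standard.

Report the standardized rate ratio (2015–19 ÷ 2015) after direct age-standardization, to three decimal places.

0.955

Standard weights: 0.30, 0.06, 0.23, 0.09, 0.10, 0.08, 0.14.
2015–19: 0.3000×18.5 + 0.0600×33.7 + 0.2300×80.3 + 0.0900×172.3 + 0.1000×307.7 + 0.0800×348.1 + 0.1400×582.3 = 181.6880 per 100 000.
2015: 0.3000×18.8 + 0.0600×34.4 + 0.2300×90.0 + 0.0900×196.2 + 0.1000×297.3 + 0.0800×458.2 + 0.1400×556.0 = 190.2880 per 100 000.
Ratio = 181.6880 ÷ 190.2880 = 0.95481.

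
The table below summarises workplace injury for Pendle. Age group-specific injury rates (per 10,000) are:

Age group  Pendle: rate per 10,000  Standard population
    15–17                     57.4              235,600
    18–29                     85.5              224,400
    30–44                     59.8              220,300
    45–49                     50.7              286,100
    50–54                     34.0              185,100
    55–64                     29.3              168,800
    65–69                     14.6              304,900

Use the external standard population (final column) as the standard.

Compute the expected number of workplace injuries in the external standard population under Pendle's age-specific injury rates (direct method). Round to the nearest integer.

7608

Expected workplace injuries = Σ (standard pop × age-specific rate ÷ 10,000)
= 235,600×57.4/10,000 + 224,400×85.5/10,000 + 220,300×59.8/10,000 + 286,100×50.7/10,000 + 185,100×34.0/10,000 + 168,800×29.3/10,000 + 304,900×14.6/10,000
= 1352.34 + 1918.62 + 1317.39 + 1450.53 + 629.34 + 494.58 + 445.15 = 7607.96.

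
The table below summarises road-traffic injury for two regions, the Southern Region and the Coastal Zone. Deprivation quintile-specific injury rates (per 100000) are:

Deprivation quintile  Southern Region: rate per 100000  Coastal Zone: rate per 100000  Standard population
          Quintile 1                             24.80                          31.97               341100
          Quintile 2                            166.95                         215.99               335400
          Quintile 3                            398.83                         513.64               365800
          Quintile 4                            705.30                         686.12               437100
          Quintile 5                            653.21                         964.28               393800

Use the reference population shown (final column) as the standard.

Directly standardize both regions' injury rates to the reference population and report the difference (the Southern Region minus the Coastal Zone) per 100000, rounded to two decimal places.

-93.43

Standard total = 1873200; weights = 0.1821, 0.1791, 0.1953, 0.2333, 0.2102.
The Southern Region: 0.1821×24.80 + 0.1791×166.95 + 0.1953×398.83 + 0.2333×705.30 + 0.2102×653.21 = 414.1934 per 100000.
The Coastal Zone: 0.1821×31.97 + 0.1791×215.99 + 0.1953×513.64 + 0.2333×686.12 + 0.2102×964.28 = 507.6201 per 100000.
Difference = 414.1934 − 507.6201 = -93.4268.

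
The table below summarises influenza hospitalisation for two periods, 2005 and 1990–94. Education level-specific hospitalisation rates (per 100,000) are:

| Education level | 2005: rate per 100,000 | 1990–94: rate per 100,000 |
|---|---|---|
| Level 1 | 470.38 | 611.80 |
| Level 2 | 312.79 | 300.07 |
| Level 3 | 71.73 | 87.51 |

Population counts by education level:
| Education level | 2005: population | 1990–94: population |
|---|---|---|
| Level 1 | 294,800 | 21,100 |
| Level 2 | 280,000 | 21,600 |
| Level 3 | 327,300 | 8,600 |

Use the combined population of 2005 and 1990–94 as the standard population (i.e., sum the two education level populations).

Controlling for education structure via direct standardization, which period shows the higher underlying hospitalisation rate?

1990–94

Combined standard total = 953,400; weights = 0.3313, 0.3163, 0.3523.
2005: 0.3313×470.38 + 0.3163×312.79 + 0.3523×71.73 = 280.0762 per 100,000.
1990–94: 0.3313×611.80 + 0.3163×300.07 + 0.3523×87.51 = 328.4700 per 100,000.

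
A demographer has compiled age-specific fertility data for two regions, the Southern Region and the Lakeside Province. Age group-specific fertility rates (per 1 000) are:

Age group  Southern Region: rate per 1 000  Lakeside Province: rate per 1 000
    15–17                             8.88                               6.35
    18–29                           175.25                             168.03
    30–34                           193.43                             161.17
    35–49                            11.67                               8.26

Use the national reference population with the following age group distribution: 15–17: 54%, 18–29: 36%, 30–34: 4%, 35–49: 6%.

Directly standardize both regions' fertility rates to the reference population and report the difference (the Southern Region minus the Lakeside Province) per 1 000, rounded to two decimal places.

Standard weights: 0.54, 0.36, 0.04, 0.06.
The Southern Region: 0.5400×8.88 + 0.3600×175.25 + 0.0400×193.43 + 0.0600×11.67 = 76.3226 per 1 000.
The Lakeside Province: 0.5400×6.35 + 0.3600×168.03 + 0.0400×161.17 + 0.0600×8.26 = 70.8622 per 1 000.
Difference = 76.3226 − 70.8622 = 5.4604.

5.46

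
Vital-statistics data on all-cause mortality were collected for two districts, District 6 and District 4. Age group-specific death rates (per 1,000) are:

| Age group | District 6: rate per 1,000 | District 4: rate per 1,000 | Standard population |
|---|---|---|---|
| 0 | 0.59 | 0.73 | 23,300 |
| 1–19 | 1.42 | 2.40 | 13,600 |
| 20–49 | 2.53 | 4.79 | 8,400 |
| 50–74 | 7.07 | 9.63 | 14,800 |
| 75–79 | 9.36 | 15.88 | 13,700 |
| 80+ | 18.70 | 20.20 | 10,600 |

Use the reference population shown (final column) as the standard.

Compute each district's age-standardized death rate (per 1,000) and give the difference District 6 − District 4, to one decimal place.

Standard total = 84,400; weights = 0.2761, 0.1611, 0.0995, 0.1754, 0.1623, 0.1256.
District 6: 0.2761×0.59 + 0.1611×1.42 + 0.0995×2.53 + 0.1754×7.07 + 0.1623×9.36 + 0.1256×18.70 = 5.7512 per 1,000.
District 4: 0.2761×0.73 + 0.1611×2.40 + 0.0995×4.79 + 0.1754×9.63 + 0.1623×15.88 + 0.1256×20.20 = 7.8683 per 1,000.
Difference = 5.7512 − 7.8683 = -2.1171.

-2.1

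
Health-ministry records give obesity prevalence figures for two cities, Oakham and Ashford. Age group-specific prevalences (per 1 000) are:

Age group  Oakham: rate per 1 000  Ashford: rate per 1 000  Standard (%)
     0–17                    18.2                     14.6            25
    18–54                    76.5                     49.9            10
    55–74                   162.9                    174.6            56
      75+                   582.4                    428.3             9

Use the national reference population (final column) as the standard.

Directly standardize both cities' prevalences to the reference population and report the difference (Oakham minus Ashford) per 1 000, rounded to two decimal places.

10.88

Standard weights: 0.25, 0.10, 0.56, 0.09.
Oakham: 0.2500×18.2 + 0.1000×76.5 + 0.5600×162.9 + 0.0900×582.4 = 155.8400 per 1 000.
Ashford: 0.2500×14.6 + 0.1000×49.9 + 0.5600×174.6 + 0.0900×428.3 = 144.9630 per 1 000.
Difference = 155.8400 − 144.9630 = 10.8770.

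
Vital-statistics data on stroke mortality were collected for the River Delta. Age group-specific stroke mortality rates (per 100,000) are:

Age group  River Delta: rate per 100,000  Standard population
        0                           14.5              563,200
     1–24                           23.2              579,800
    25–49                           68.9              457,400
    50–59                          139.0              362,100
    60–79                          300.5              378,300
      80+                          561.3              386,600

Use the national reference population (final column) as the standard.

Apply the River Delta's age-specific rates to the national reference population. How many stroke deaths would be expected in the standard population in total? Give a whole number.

Expected stroke deaths = Σ (standard pop × age-specific rate ÷ 100,000)
= 563,200×14.5/100,000 + 579,800×23.2/100,000 + 457,400×68.9/100,000 + 362,100×139.0/100,000 + 378,300×300.5/100,000 + 386,600×561.3/100,000
= 81.66 + 134.51 + 315.15 + 503.32 + 1136.79 + 2169.99 = 4341.42.

4341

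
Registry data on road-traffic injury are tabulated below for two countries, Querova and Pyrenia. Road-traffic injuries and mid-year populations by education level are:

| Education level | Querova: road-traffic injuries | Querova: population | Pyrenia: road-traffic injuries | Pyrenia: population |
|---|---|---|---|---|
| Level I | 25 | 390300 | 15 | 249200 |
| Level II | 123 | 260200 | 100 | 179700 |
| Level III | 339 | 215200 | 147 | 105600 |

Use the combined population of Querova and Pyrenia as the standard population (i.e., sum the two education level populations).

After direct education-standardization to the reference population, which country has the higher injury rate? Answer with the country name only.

Education-specific rates per 100000 for Querova: 6.41, 47.27, 157.53.
For Pyrenia: 6.02, 55.65, 139.20.
Combined standard total = 1400200; weights = 0.4567, 0.3142, 0.2291.
Querova: 0.4567×6.41 + 0.3142×47.27 + 0.2291×157.53 = 53.8679 per 100000.
Pyrenia: 0.4567×6.02 + 0.3142×55.65 + 0.2291×139.20 = 52.1253 per 100000.

Querova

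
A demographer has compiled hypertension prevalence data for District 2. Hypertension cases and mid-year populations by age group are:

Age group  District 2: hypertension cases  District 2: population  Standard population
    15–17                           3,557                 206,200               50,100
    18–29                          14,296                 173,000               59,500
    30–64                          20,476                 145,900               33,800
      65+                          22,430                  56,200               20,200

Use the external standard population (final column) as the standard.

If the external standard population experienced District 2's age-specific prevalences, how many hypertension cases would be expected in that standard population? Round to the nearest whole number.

Age-specific rates per 1,000 for District 2: 17.250, 82.636, 140.343, 399.110.
Expected hypertension cases = Σ (standard pop × age-specific rate ÷ 1,000)
= 50,100×17.250/1,000 + 59,500×82.636/1,000 + 33,800×140.343/1,000 + 20,200×399.110/1,000
= 864.24 + 4916.83 + 4743.58 + 8062.03 = 18586.68.

18587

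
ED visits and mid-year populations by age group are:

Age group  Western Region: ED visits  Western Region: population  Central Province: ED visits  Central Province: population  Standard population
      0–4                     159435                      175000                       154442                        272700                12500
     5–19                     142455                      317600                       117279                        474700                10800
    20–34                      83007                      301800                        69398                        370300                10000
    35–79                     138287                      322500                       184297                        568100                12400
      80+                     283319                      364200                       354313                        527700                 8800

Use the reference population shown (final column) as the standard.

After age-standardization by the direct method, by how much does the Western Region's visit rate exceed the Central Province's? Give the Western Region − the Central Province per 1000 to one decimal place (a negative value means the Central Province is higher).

176.0

Age-specific rates per 1000 for the Western Region: 911.057, 448.536, 275.040, 428.797, 777.921.
For the Central Province: 566.344, 247.059, 187.410, 324.409, 671.429.
Standard total = 54500; weights = 0.2294, 0.1982, 0.1835, 0.2275, 0.1615.
The Western Region: 0.2294×911.057 + 0.1982×448.536 + 0.1835×275.040 + 0.2275×428.797 + 0.1615×777.921 = 571.4787 per 1000.
The Central Province: 0.2294×566.344 + 0.1982×247.059 + 0.1835×187.410 + 0.2275×324.409 + 0.1615×671.429 = 395.4659 per 1000.
Difference = 571.4787 − 395.4659 = 176.0128.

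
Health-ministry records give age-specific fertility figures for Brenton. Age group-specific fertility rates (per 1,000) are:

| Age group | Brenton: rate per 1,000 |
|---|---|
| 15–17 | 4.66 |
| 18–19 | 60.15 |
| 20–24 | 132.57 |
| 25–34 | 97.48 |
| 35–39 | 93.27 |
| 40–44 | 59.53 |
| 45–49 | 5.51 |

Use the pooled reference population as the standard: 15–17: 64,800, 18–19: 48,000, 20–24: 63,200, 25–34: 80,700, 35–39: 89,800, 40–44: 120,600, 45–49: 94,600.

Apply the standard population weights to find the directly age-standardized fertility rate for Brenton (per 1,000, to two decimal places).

Standard total = 561,700; weights = 0.1154, 0.0855, 0.1125, 0.1437, 0.1599, 0.2147, 0.1684.
Standardized rate: 0.1154×4.66 + 0.0855×60.15 + 0.1125×132.57 + 0.1437×97.48 + 0.1599×93.27 + 0.2147×59.53 + 0.1684×5.51 = 63.2196 per 1,000.

63.22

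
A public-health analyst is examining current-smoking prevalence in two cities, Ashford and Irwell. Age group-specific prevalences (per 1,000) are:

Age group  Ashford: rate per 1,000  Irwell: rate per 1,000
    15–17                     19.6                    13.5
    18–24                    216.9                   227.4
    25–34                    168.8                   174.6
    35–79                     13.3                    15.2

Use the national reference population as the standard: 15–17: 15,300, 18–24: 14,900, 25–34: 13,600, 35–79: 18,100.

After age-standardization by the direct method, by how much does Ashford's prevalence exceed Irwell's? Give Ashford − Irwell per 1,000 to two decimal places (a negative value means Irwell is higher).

-2.85

Standard total = 61,900; weights = 0.2472, 0.2407, 0.2197, 0.2924.
Ashford: 0.2472×19.6 + 0.2407×216.9 + 0.2197×168.8 + 0.2924×13.3 = 98.0307 per 1,000.
Irwell: 0.2472×13.5 + 0.2407×227.4 + 0.2197×174.6 + 0.2924×15.2 = 100.8803 per 1,000.
Difference = 98.0307 − 100.8803 = -2.8496.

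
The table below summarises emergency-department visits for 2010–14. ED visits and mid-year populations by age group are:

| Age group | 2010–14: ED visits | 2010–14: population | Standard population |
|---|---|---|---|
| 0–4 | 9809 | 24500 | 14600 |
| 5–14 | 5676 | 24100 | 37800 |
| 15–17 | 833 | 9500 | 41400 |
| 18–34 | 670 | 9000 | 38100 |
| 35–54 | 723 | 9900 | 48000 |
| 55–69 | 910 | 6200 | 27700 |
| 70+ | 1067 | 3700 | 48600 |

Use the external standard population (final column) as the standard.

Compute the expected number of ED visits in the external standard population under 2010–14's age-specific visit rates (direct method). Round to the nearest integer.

Age-specific rates per 1000 for 2010–14: 400.367, 235.519, 87.684, 74.444, 73.030, 146.774, 288.378.
Expected ED visits = Σ (standard pop × age-specific rate ÷ 1000)
= 14600×400.367/1000 + 37800×235.519/1000 + 41400×87.684/1000 + 38100×74.444/1000 + 48000×73.030/1000 + 27700×146.774/1000 + 48600×288.378/1000
= 5845.36 + 8902.61 + 3630.13 + 2836.33 + 3505.45 + 4065.65 + 14015.19 = 42800.72.

42801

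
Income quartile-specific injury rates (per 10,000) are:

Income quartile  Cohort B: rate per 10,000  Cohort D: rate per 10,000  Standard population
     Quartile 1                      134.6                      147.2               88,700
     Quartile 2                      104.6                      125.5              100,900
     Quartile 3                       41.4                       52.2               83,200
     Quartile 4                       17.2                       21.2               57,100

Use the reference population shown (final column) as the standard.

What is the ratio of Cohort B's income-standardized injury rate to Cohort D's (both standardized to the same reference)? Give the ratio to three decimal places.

0.861

Standard total = 329,900; weights = 0.2689, 0.3059, 0.2522, 0.1731.
Cohort B: 0.2689×134.6 + 0.3059×104.6 + 0.2522×41.4 + 0.1731×17.2 = 81.5998 per 10,000.
Cohort D: 0.2689×147.2 + 0.3059×125.5 + 0.2522×52.2 + 0.1731×21.2 = 94.7958 per 10,000.
Ratio = 81.5998 ÷ 94.7958 = 0.86079.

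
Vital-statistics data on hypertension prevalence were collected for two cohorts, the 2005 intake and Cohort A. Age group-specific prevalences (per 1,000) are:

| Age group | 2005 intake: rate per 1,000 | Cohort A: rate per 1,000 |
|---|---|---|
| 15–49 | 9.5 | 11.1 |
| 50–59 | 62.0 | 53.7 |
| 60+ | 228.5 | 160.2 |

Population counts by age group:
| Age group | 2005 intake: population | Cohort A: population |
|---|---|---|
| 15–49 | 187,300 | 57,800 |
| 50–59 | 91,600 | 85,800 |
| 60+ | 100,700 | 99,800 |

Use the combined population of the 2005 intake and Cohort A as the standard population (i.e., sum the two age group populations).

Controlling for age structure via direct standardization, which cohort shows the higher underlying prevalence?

Combined standard total = 623,000; weights = 0.3934, 0.2848, 0.3218.
The 2005 intake: 0.3934×9.5 + 0.2848×62.0 + 0.3218×228.5 = 94.9302 per 1,000.
Cohort A: 0.3934×11.1 + 0.2848×53.7 + 0.3218×160.2 = 71.2152 per 1,000.
The crude rates (80.26 vs 87.25) would put Cohort A higher, but that reflects its age composition; once standardized to a common age structure, the 2005 intake has the higher underlying rate.

2005 intake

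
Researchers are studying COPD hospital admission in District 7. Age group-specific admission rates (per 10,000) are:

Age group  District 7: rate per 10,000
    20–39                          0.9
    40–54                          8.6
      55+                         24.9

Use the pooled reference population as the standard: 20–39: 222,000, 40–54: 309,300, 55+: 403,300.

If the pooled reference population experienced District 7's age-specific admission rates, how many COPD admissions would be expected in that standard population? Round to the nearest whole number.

Expected COPD admissions = Σ (standard pop × age-specific rate ÷ 10,000)
= 222,000×0.9/10,000 + 309,300×8.6/10,000 + 403,300×24.9/10,000
= 19.98 + 266.00 + 1004.22 = 1290.19.

1290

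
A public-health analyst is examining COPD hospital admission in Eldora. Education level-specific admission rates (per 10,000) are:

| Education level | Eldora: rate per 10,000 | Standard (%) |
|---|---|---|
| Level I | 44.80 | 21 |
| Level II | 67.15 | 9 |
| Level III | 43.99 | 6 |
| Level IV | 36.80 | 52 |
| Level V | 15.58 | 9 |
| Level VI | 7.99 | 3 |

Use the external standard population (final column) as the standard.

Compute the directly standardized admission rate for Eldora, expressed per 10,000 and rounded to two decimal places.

Standard weights: 0.21, 0.09, 0.06, 0.52, 0.09, 0.03.
Standardized rate: 0.2100×44.80 + 0.0900×67.15 + 0.0600×43.99 + 0.5200×36.80 + 0.0900×15.58 + 0.0300×7.99 = 38.8688 per 10,000.

38.87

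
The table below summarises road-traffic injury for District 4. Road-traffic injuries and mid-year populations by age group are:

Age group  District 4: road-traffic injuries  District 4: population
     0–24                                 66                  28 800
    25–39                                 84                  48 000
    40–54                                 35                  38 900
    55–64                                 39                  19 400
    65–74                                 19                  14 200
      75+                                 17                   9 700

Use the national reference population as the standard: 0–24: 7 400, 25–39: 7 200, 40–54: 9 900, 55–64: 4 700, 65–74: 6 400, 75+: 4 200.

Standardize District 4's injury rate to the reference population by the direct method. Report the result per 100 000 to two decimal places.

160.40

Age-specific rates per 100 000 for District 4: 229.17, 175.00, 89.97, 201.03, 133.80, 175.26.
Standard total = 39 800; weights = 0.1859, 0.1809, 0.2487, 0.1181, 0.1608, 0.1055.
Standardized rate: 0.1859×229.17 + 0.1809×175.00 + 0.2487×89.97 + 0.1181×201.03 + 0.1608×133.80 + 0.1055×175.26 = 160.3981 per 100 000.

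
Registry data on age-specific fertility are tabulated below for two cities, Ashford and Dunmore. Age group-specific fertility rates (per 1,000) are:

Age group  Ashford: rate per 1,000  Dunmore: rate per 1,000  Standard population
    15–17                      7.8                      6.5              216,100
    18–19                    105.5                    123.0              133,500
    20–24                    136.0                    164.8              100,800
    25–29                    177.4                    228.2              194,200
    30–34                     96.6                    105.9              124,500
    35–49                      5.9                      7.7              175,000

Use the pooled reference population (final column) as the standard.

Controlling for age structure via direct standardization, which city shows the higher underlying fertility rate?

Dunmore

Standard total = 944,100; weights = 0.2289, 0.1414, 0.1068, 0.2057, 0.1319, 0.1854.
Ashford: 0.2289×7.8 + 0.1414×105.5 + 0.1068×136.0 + 0.2057×177.4 + 0.1319×96.6 + 0.1854×5.9 = 81.5474 per 1,000.
Dunmore: 0.2289×6.5 + 0.1414×123.0 + 0.1068×164.8 + 0.2057×228.2 + 0.1319×105.9 + 0.1854×7.7 = 98.8089 per 1,000.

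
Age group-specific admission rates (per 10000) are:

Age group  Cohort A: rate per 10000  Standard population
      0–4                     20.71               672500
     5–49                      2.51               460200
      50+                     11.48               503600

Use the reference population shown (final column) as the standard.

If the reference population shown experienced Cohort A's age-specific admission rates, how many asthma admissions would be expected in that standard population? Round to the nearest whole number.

Expected asthma admissions = Σ (standard pop × age-specific rate ÷ 10000)
= 672500×20.71/10000 + 460200×2.51/10000 + 503600×11.48/10000
= 1392.75 + 115.51 + 578.13 = 2086.39.

2086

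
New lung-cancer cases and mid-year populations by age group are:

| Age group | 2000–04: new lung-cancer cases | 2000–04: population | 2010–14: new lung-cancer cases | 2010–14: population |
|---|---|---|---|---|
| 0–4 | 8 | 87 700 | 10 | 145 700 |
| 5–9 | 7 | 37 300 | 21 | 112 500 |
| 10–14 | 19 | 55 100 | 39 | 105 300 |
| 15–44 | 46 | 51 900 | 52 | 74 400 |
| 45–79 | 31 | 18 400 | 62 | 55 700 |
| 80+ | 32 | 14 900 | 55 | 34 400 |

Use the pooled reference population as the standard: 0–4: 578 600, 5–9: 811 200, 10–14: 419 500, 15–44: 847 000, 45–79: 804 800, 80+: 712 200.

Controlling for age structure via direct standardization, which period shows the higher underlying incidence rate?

2000–04

Age-specific rates per 100 000 for 2000–04: 9.12, 18.77, 34.48, 88.63, 168.48, 214.77.
For 2010–14: 6.86, 18.67, 37.04, 69.89, 111.31, 159.88.
Standard total = 4 173 300; weights = 0.1386, 0.1944, 0.1005, 0.2030, 0.1928, 0.1707.
2000–04: 0.1386×9.12 + 0.1944×18.77 + 0.1005×34.48 + 0.2030×88.63 + 0.1928×168.48 + 0.1707×214.77 = 95.5084 per 100 000.
2010–14: 0.1386×6.86 + 0.1944×18.67 + 0.1005×37.04 + 0.2030×69.89 + 0.1928×111.31 + 0.1707×159.88 = 71.2389 per 100 000.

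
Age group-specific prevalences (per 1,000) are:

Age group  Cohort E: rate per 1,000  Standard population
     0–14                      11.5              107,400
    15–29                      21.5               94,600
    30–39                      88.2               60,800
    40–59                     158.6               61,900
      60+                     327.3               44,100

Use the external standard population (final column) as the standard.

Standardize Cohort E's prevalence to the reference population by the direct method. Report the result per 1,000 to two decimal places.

89.16

Standard total = 368,800; weights = 0.2912, 0.2565, 0.1649, 0.1678, 0.1196.
Standardized rate: 0.2912×11.5 + 0.2565×21.5 + 0.1649×88.2 + 0.1678×158.6 + 0.1196×327.3 = 89.1617 per 1,000.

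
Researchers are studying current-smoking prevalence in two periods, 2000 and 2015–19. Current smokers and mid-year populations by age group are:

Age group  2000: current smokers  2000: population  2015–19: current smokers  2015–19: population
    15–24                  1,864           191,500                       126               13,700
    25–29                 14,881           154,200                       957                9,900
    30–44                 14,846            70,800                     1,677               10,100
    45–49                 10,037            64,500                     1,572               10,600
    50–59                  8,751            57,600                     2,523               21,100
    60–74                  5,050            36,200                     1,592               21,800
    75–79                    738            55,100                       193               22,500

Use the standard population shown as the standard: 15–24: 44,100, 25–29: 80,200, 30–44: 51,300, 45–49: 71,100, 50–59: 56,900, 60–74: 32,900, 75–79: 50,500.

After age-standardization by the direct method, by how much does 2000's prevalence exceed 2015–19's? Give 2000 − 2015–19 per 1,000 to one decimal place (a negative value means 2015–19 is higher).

Age-specific rates per 1,000 for 2000: 9.734, 96.505, 209.689, 155.612, 151.927, 139.503, 13.394.
For 2015–19: 9.197, 96.667, 166.040, 148.302, 119.573, 73.028, 8.578.
Standard total = 387,000; weights = 0.1140, 0.2072, 0.1326, 0.1837, 0.1470, 0.0850, 0.1305.
2000: 0.1140×9.734 + 0.2072×96.505 + 0.1326×209.689 + 0.1837×155.612 + 0.1470×151.927 + 0.0850×139.503 + 0.1305×13.394 = 113.4385 per 1,000.
2015–19: 0.1140×9.197 + 0.2072×96.667 + 0.1326×166.040 + 0.1837×148.302 + 0.1470×119.573 + 0.0850×73.028 + 0.1305×8.578 = 95.2451 per 1,000.
Difference = 113.4385 − 95.2451 = 18.1934.

18.2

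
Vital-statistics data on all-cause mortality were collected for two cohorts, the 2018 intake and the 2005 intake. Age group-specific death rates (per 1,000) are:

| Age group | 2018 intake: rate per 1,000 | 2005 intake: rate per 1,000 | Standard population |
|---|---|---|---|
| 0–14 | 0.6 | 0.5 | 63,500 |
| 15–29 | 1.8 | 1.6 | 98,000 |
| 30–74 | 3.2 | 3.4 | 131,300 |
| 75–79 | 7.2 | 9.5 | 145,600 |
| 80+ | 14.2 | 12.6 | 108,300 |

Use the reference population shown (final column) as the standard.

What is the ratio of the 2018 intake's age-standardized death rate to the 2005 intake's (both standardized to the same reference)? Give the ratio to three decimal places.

Standard total = 546,700; weights = 0.1162, 0.1793, 0.2402, 0.2663, 0.1981.
The 2018 intake: 0.1162×0.6 + 0.1793×1.8 + 0.2402×3.2 + 0.2663×7.2 + 0.1981×14.2 = 5.8914 per 1,000.
The 2005 intake: 0.1162×0.5 + 0.1793×1.6 + 0.2402×3.4 + 0.2663×9.5 + 0.1981×12.6 = 6.1876 per 1,000.
Ratio = 5.8914 ÷ 6.1876 = 0.95214.

0.952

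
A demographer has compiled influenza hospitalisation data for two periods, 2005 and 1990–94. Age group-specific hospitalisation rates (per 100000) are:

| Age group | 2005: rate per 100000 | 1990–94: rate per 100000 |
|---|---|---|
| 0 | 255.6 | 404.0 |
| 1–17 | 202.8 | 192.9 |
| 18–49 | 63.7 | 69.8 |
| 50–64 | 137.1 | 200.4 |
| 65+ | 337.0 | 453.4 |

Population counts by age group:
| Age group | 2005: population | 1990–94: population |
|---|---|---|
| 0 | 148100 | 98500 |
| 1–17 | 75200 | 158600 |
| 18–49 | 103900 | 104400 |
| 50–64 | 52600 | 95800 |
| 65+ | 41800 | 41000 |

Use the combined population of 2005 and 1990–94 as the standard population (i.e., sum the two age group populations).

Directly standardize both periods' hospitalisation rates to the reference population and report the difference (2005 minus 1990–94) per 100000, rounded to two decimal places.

Combined standard total = 919900; weights = 0.2681, 0.2542, 0.2264, 0.1613, 0.0900.
2005: 0.2681×255.6 + 0.2542×202.8 + 0.2264×63.7 + 0.1613×137.1 + 0.0900×337.0 = 186.9372 per 100000.
1990–94: 0.2681×404.0 + 0.2542×192.9 + 0.2264×69.8 + 0.1613×200.4 + 0.0900×453.4 = 246.2731 per 100000.
Difference = 186.9372 − 246.2731 = -59.3359.

-59.34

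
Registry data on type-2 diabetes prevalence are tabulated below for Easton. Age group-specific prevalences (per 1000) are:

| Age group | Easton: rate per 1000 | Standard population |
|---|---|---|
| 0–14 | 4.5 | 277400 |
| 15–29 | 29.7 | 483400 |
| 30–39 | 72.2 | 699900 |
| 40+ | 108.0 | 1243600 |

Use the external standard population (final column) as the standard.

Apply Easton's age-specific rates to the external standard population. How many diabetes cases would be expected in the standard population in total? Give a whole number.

Expected diabetes cases = Σ (standard pop × age-specific rate ÷ 1000)
= 277400×4.5/1000 + 483400×29.7/1000 + 699900×72.2/1000 + 1243600×108.0/1000
= 1248.30 + 14356.98 + 50532.78 + 134308.80 = 200446.86.

200447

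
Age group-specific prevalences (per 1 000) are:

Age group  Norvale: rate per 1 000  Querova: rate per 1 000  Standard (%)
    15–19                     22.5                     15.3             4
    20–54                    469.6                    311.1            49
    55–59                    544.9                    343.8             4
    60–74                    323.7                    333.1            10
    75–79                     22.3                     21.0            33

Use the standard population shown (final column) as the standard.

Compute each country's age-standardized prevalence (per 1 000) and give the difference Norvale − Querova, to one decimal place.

Standard weights: 0.04, 0.49, 0.04, 0.10, 0.33.
Norvale: 0.0400×22.5 + 0.4900×469.6 + 0.0400×544.9 + 0.1000×323.7 + 0.3300×22.3 = 292.5290 per 1 000.
Querova: 0.0400×15.3 + 0.4900×311.1 + 0.0400×343.8 + 0.1000×333.1 + 0.3300×21.0 = 207.0430 per 1 000.
Difference = 292.5290 − 207.0430 = 85.4860.

85.5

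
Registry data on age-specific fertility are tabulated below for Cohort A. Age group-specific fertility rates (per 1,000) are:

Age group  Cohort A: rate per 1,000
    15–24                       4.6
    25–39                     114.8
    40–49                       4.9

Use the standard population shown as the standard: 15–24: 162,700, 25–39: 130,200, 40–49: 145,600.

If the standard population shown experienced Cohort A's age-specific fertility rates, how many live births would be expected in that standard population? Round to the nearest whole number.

Expected live births = Σ (standard pop × age-specific rate ÷ 1,000)
= 162,700×4.6/1,000 + 130,200×114.8/1,000 + 145,600×4.9/1,000
= 748.42 + 14946.96 + 713.44 = 16408.82.

16409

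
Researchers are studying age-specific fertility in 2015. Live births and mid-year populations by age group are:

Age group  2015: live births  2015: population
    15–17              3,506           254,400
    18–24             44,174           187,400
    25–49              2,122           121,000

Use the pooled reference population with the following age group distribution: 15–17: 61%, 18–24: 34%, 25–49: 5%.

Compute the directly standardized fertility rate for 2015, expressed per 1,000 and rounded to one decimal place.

89.4

Age-specific rates per 1,000 for 2015: 13.781, 235.720, 17.537.
Standard weights: 0.61, 0.34, 0.05.
Standardized rate: 0.6100×13.781 + 0.3400×235.720 + 0.0500×17.537 = 89.4285 per 1,000.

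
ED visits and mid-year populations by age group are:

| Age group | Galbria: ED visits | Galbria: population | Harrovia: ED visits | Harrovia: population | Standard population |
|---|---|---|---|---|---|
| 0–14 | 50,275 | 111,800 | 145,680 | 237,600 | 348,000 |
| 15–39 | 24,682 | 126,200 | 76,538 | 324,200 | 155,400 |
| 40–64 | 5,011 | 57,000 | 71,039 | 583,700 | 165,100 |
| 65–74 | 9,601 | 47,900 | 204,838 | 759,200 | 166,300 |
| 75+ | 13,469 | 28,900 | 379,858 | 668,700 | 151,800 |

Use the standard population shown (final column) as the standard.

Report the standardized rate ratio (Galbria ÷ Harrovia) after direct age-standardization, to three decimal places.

Age-specific rates per 1,000 for Galbria: 449.687, 195.578, 87.912, 200.438, 466.055.
For Harrovia: 613.131, 236.083, 121.705, 269.808, 568.054.
Standard total = 986,600; weights = 0.3527, 0.1575, 0.1673, 0.1686, 0.1539.
Galbria: 0.3527×449.687 + 0.1575×195.578 + 0.1673×87.912 + 0.1686×200.438 + 0.1539×466.055 = 309.6274 per 1,000.
Harrovia: 0.3527×613.131 + 0.1575×236.083 + 0.1673×121.705 + 0.1686×269.808 + 0.1539×568.054 = 406.6998 per 1,000.
Ratio = 309.6274 ÷ 406.6998 = 0.76132.

0.761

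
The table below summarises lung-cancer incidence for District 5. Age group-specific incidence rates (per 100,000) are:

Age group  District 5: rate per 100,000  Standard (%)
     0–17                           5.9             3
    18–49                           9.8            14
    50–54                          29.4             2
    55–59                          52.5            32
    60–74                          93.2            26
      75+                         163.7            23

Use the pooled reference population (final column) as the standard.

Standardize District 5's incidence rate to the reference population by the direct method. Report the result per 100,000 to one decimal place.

Standard weights: 0.03, 0.14, 0.02, 0.32, 0.26, 0.23.
Standardized rate: 0.0300×5.9 + 0.1400×9.8 + 0.0200×29.4 + 0.3200×52.5 + 0.2600×93.2 + 0.2300×163.7 = 80.8200 per 100,000.

80.8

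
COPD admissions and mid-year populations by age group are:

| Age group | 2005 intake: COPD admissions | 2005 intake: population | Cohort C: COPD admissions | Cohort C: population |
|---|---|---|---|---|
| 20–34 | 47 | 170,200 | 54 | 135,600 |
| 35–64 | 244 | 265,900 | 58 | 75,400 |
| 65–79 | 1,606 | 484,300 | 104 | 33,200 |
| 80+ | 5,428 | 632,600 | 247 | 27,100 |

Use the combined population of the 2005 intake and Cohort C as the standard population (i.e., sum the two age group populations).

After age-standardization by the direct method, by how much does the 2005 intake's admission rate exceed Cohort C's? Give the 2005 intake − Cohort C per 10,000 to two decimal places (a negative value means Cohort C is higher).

Age-specific rates per 10,000 for the 2005 intake: 2.76, 9.18, 33.16, 85.80.
For Cohort C: 3.98, 7.69, 31.33, 91.14.
Combined standard total = 1,824,300; weights = 0.1676, 0.1871, 0.2837, 0.3616.
The 2005 intake: 0.1676×2.76 + 0.1871×9.18 + 0.2837×33.16 + 0.3616×85.80 = 42.6150 per 10,000.
Cohort C: 0.1676×3.98 + 0.1871×7.69 + 0.2837×31.33 + 0.3616×91.14 = 43.9520 per 10,000.
Difference = 42.6150 − 43.9520 = -1.3370.

-1.34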